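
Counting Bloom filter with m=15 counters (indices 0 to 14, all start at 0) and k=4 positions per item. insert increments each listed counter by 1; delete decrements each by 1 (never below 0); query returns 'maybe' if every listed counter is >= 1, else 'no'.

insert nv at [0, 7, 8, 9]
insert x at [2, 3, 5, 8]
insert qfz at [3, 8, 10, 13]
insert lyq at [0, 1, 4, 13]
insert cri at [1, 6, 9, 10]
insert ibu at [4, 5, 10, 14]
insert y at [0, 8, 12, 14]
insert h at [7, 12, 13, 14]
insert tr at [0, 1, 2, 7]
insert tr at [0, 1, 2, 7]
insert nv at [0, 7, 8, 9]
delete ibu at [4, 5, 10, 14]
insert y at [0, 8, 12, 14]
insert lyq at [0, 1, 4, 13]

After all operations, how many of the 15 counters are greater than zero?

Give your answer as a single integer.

Answer: 14

Derivation:
Step 1: insert nv at [0, 7, 8, 9] -> counters=[1,0,0,0,0,0,0,1,1,1,0,0,0,0,0]
Step 2: insert x at [2, 3, 5, 8] -> counters=[1,0,1,1,0,1,0,1,2,1,0,0,0,0,0]
Step 3: insert qfz at [3, 8, 10, 13] -> counters=[1,0,1,2,0,1,0,1,3,1,1,0,0,1,0]
Step 4: insert lyq at [0, 1, 4, 13] -> counters=[2,1,1,2,1,1,0,1,3,1,1,0,0,2,0]
Step 5: insert cri at [1, 6, 9, 10] -> counters=[2,2,1,2,1,1,1,1,3,2,2,0,0,2,0]
Step 6: insert ibu at [4, 5, 10, 14] -> counters=[2,2,1,2,2,2,1,1,3,2,3,0,0,2,1]
Step 7: insert y at [0, 8, 12, 14] -> counters=[3,2,1,2,2,2,1,1,4,2,3,0,1,2,2]
Step 8: insert h at [7, 12, 13, 14] -> counters=[3,2,1,2,2,2,1,2,4,2,3,0,2,3,3]
Step 9: insert tr at [0, 1, 2, 7] -> counters=[4,3,2,2,2,2,1,3,4,2,3,0,2,3,3]
Step 10: insert tr at [0, 1, 2, 7] -> counters=[5,4,3,2,2,2,1,4,4,2,3,0,2,3,3]
Step 11: insert nv at [0, 7, 8, 9] -> counters=[6,4,3,2,2,2,1,5,5,3,3,0,2,3,3]
Step 12: delete ibu at [4, 5, 10, 14] -> counters=[6,4,3,2,1,1,1,5,5,3,2,0,2,3,2]
Step 13: insert y at [0, 8, 12, 14] -> counters=[7,4,3,2,1,1,1,5,6,3,2,0,3,3,3]
Step 14: insert lyq at [0, 1, 4, 13] -> counters=[8,5,3,2,2,1,1,5,6,3,2,0,3,4,3]
Final counters=[8,5,3,2,2,1,1,5,6,3,2,0,3,4,3] -> 14 nonzero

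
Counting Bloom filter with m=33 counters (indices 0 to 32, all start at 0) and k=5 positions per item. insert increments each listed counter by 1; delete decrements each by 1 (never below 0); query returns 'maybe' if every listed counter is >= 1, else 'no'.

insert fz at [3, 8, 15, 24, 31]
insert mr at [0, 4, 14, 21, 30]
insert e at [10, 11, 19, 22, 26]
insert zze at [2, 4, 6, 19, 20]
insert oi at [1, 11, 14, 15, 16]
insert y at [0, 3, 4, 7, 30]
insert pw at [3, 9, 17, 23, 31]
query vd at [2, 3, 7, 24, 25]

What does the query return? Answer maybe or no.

Answer: no

Derivation:
Step 1: insert fz at [3, 8, 15, 24, 31] -> counters=[0,0,0,1,0,0,0,0,1,0,0,0,0,0,0,1,0,0,0,0,0,0,0,0,1,0,0,0,0,0,0,1,0]
Step 2: insert mr at [0, 4, 14, 21, 30] -> counters=[1,0,0,1,1,0,0,0,1,0,0,0,0,0,1,1,0,0,0,0,0,1,0,0,1,0,0,0,0,0,1,1,0]
Step 3: insert e at [10, 11, 19, 22, 26] -> counters=[1,0,0,1,1,0,0,0,1,0,1,1,0,0,1,1,0,0,0,1,0,1,1,0,1,0,1,0,0,0,1,1,0]
Step 4: insert zze at [2, 4, 6, 19, 20] -> counters=[1,0,1,1,2,0,1,0,1,0,1,1,0,0,1,1,0,0,0,2,1,1,1,0,1,0,1,0,0,0,1,1,0]
Step 5: insert oi at [1, 11, 14, 15, 16] -> counters=[1,1,1,1,2,0,1,0,1,0,1,2,0,0,2,2,1,0,0,2,1,1,1,0,1,0,1,0,0,0,1,1,0]
Step 6: insert y at [0, 3, 4, 7, 30] -> counters=[2,1,1,2,3,0,1,1,1,0,1,2,0,0,2,2,1,0,0,2,1,1,1,0,1,0,1,0,0,0,2,1,0]
Step 7: insert pw at [3, 9, 17, 23, 31] -> counters=[2,1,1,3,3,0,1,1,1,1,1,2,0,0,2,2,1,1,0,2,1,1,1,1,1,0,1,0,0,0,2,2,0]
Query vd: check counters[2]=1 counters[3]=3 counters[7]=1 counters[24]=1 counters[25]=0 -> no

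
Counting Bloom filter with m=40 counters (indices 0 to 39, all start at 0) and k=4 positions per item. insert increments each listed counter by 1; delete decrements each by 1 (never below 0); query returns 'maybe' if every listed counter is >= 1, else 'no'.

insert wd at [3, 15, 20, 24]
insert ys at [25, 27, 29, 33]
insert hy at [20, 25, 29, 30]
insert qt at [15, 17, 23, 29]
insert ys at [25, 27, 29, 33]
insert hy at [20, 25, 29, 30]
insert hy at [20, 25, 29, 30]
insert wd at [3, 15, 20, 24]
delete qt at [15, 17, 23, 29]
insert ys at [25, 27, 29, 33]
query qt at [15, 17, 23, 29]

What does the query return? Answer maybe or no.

Step 1: insert wd at [3, 15, 20, 24] -> counters=[0,0,0,1,0,0,0,0,0,0,0,0,0,0,0,1,0,0,0,0,1,0,0,0,1,0,0,0,0,0,0,0,0,0,0,0,0,0,0,0]
Step 2: insert ys at [25, 27, 29, 33] -> counters=[0,0,0,1,0,0,0,0,0,0,0,0,0,0,0,1,0,0,0,0,1,0,0,0,1,1,0,1,0,1,0,0,0,1,0,0,0,0,0,0]
Step 3: insert hy at [20, 25, 29, 30] -> counters=[0,0,0,1,0,0,0,0,0,0,0,0,0,0,0,1,0,0,0,0,2,0,0,0,1,2,0,1,0,2,1,0,0,1,0,0,0,0,0,0]
Step 4: insert qt at [15, 17, 23, 29] -> counters=[0,0,0,1,0,0,0,0,0,0,0,0,0,0,0,2,0,1,0,0,2,0,0,1,1,2,0,1,0,3,1,0,0,1,0,0,0,0,0,0]
Step 5: insert ys at [25, 27, 29, 33] -> counters=[0,0,0,1,0,0,0,0,0,0,0,0,0,0,0,2,0,1,0,0,2,0,0,1,1,3,0,2,0,4,1,0,0,2,0,0,0,0,0,0]
Step 6: insert hy at [20, 25, 29, 30] -> counters=[0,0,0,1,0,0,0,0,0,0,0,0,0,0,0,2,0,1,0,0,3,0,0,1,1,4,0,2,0,5,2,0,0,2,0,0,0,0,0,0]
Step 7: insert hy at [20, 25, 29, 30] -> counters=[0,0,0,1,0,0,0,0,0,0,0,0,0,0,0,2,0,1,0,0,4,0,0,1,1,5,0,2,0,6,3,0,0,2,0,0,0,0,0,0]
Step 8: insert wd at [3, 15, 20, 24] -> counters=[0,0,0,2,0,0,0,0,0,0,0,0,0,0,0,3,0,1,0,0,5,0,0,1,2,5,0,2,0,6,3,0,0,2,0,0,0,0,0,0]
Step 9: delete qt at [15, 17, 23, 29] -> counters=[0,0,0,2,0,0,0,0,0,0,0,0,0,0,0,2,0,0,0,0,5,0,0,0,2,5,0,2,0,5,3,0,0,2,0,0,0,0,0,0]
Step 10: insert ys at [25, 27, 29, 33] -> counters=[0,0,0,2,0,0,0,0,0,0,0,0,0,0,0,2,0,0,0,0,5,0,0,0,2,6,0,3,0,6,3,0,0,3,0,0,0,0,0,0]
Query qt: check counters[15]=2 counters[17]=0 counters[23]=0 counters[29]=6 -> no

Answer: no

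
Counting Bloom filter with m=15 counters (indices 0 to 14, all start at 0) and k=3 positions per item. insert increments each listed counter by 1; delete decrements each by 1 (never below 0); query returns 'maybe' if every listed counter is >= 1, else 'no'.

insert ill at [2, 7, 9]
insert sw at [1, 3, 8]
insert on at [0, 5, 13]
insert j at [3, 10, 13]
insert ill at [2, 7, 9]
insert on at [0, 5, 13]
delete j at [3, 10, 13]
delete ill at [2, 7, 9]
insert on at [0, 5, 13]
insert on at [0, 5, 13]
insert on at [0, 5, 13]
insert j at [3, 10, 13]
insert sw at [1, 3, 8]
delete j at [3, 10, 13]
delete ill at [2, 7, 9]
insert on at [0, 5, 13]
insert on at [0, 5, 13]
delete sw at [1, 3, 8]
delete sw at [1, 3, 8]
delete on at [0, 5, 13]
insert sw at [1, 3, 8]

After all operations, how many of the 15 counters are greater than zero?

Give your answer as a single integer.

Step 1: insert ill at [2, 7, 9] -> counters=[0,0,1,0,0,0,0,1,0,1,0,0,0,0,0]
Step 2: insert sw at [1, 3, 8] -> counters=[0,1,1,1,0,0,0,1,1,1,0,0,0,0,0]
Step 3: insert on at [0, 5, 13] -> counters=[1,1,1,1,0,1,0,1,1,1,0,0,0,1,0]
Step 4: insert j at [3, 10, 13] -> counters=[1,1,1,2,0,1,0,1,1,1,1,0,0,2,0]
Step 5: insert ill at [2, 7, 9] -> counters=[1,1,2,2,0,1,0,2,1,2,1,0,0,2,0]
Step 6: insert on at [0, 5, 13] -> counters=[2,1,2,2,0,2,0,2,1,2,1,0,0,3,0]
Step 7: delete j at [3, 10, 13] -> counters=[2,1,2,1,0,2,0,2,1,2,0,0,0,2,0]
Step 8: delete ill at [2, 7, 9] -> counters=[2,1,1,1,0,2,0,1,1,1,0,0,0,2,0]
Step 9: insert on at [0, 5, 13] -> counters=[3,1,1,1,0,3,0,1,1,1,0,0,0,3,0]
Step 10: insert on at [0, 5, 13] -> counters=[4,1,1,1,0,4,0,1,1,1,0,0,0,4,0]
Step 11: insert on at [0, 5, 13] -> counters=[5,1,1,1,0,5,0,1,1,1,0,0,0,5,0]
Step 12: insert j at [3, 10, 13] -> counters=[5,1,1,2,0,5,0,1,1,1,1,0,0,6,0]
Step 13: insert sw at [1, 3, 8] -> counters=[5,2,1,3,0,5,0,1,2,1,1,0,0,6,0]
Step 14: delete j at [3, 10, 13] -> counters=[5,2,1,2,0,5,0,1,2,1,0,0,0,5,0]
Step 15: delete ill at [2, 7, 9] -> counters=[5,2,0,2,0,5,0,0,2,0,0,0,0,5,0]
Step 16: insert on at [0, 5, 13] -> counters=[6,2,0,2,0,6,0,0,2,0,0,0,0,6,0]
Step 17: insert on at [0, 5, 13] -> counters=[7,2,0,2,0,7,0,0,2,0,0,0,0,7,0]
Step 18: delete sw at [1, 3, 8] -> counters=[7,1,0,1,0,7,0,0,1,0,0,0,0,7,0]
Step 19: delete sw at [1, 3, 8] -> counters=[7,0,0,0,0,7,0,0,0,0,0,0,0,7,0]
Step 20: delete on at [0, 5, 13] -> counters=[6,0,0,0,0,6,0,0,0,0,0,0,0,6,0]
Step 21: insert sw at [1, 3, 8] -> counters=[6,1,0,1,0,6,0,0,1,0,0,0,0,6,0]
Final counters=[6,1,0,1,0,6,0,0,1,0,0,0,0,6,0] -> 6 nonzero

Answer: 6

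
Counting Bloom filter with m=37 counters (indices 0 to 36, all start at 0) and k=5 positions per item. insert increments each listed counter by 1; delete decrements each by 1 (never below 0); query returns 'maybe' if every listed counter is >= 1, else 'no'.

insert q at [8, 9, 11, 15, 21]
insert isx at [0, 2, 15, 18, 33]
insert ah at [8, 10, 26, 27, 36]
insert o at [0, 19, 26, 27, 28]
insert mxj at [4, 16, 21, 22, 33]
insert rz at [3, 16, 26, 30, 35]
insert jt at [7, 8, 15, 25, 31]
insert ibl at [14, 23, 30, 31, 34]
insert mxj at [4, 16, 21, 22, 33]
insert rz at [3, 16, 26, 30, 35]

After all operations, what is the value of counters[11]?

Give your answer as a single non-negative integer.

Step 1: insert q at [8, 9, 11, 15, 21] -> counters=[0,0,0,0,0,0,0,0,1,1,0,1,0,0,0,1,0,0,0,0,0,1,0,0,0,0,0,0,0,0,0,0,0,0,0,0,0]
Step 2: insert isx at [0, 2, 15, 18, 33] -> counters=[1,0,1,0,0,0,0,0,1,1,0,1,0,0,0,2,0,0,1,0,0,1,0,0,0,0,0,0,0,0,0,0,0,1,0,0,0]
Step 3: insert ah at [8, 10, 26, 27, 36] -> counters=[1,0,1,0,0,0,0,0,2,1,1,1,0,0,0,2,0,0,1,0,0,1,0,0,0,0,1,1,0,0,0,0,0,1,0,0,1]
Step 4: insert o at [0, 19, 26, 27, 28] -> counters=[2,0,1,0,0,0,0,0,2,1,1,1,0,0,0,2,0,0,1,1,0,1,0,0,0,0,2,2,1,0,0,0,0,1,0,0,1]
Step 5: insert mxj at [4, 16, 21, 22, 33] -> counters=[2,0,1,0,1,0,0,0,2,1,1,1,0,0,0,2,1,0,1,1,0,2,1,0,0,0,2,2,1,0,0,0,0,2,0,0,1]
Step 6: insert rz at [3, 16, 26, 30, 35] -> counters=[2,0,1,1,1,0,0,0,2,1,1,1,0,0,0,2,2,0,1,1,0,2,1,0,0,0,3,2,1,0,1,0,0,2,0,1,1]
Step 7: insert jt at [7, 8, 15, 25, 31] -> counters=[2,0,1,1,1,0,0,1,3,1,1,1,0,0,0,3,2,0,1,1,0,2,1,0,0,1,3,2,1,0,1,1,0,2,0,1,1]
Step 8: insert ibl at [14, 23, 30, 31, 34] -> counters=[2,0,1,1,1,0,0,1,3,1,1,1,0,0,1,3,2,0,1,1,0,2,1,1,0,1,3,2,1,0,2,2,0,2,1,1,1]
Step 9: insert mxj at [4, 16, 21, 22, 33] -> counters=[2,0,1,1,2,0,0,1,3,1,1,1,0,0,1,3,3,0,1,1,0,3,2,1,0,1,3,2,1,0,2,2,0,3,1,1,1]
Step 10: insert rz at [3, 16, 26, 30, 35] -> counters=[2,0,1,2,2,0,0,1,3,1,1,1,0,0,1,3,4,0,1,1,0,3,2,1,0,1,4,2,1,0,3,2,0,3,1,2,1]
Final counters=[2,0,1,2,2,0,0,1,3,1,1,1,0,0,1,3,4,0,1,1,0,3,2,1,0,1,4,2,1,0,3,2,0,3,1,2,1] -> counters[11]=1

Answer: 1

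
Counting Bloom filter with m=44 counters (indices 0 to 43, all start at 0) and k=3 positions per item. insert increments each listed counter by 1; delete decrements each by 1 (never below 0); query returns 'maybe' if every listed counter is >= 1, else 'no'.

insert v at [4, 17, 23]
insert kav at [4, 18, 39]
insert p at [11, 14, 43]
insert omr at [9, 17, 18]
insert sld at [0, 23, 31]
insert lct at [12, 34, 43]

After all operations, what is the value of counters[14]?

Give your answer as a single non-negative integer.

Answer: 1

Derivation:
Step 1: insert v at [4, 17, 23] -> counters=[0,0,0,0,1,0,0,0,0,0,0,0,0,0,0,0,0,1,0,0,0,0,0,1,0,0,0,0,0,0,0,0,0,0,0,0,0,0,0,0,0,0,0,0]
Step 2: insert kav at [4, 18, 39] -> counters=[0,0,0,0,2,0,0,0,0,0,0,0,0,0,0,0,0,1,1,0,0,0,0,1,0,0,0,0,0,0,0,0,0,0,0,0,0,0,0,1,0,0,0,0]
Step 3: insert p at [11, 14, 43] -> counters=[0,0,0,0,2,0,0,0,0,0,0,1,0,0,1,0,0,1,1,0,0,0,0,1,0,0,0,0,0,0,0,0,0,0,0,0,0,0,0,1,0,0,0,1]
Step 4: insert omr at [9, 17, 18] -> counters=[0,0,0,0,2,0,0,0,0,1,0,1,0,0,1,0,0,2,2,0,0,0,0,1,0,0,0,0,0,0,0,0,0,0,0,0,0,0,0,1,0,0,0,1]
Step 5: insert sld at [0, 23, 31] -> counters=[1,0,0,0,2,0,0,0,0,1,0,1,0,0,1,0,0,2,2,0,0,0,0,2,0,0,0,0,0,0,0,1,0,0,0,0,0,0,0,1,0,0,0,1]
Step 6: insert lct at [12, 34, 43] -> counters=[1,0,0,0,2,0,0,0,0,1,0,1,1,0,1,0,0,2,2,0,0,0,0,2,0,0,0,0,0,0,0,1,0,0,1,0,0,0,0,1,0,0,0,2]
Final counters=[1,0,0,0,2,0,0,0,0,1,0,1,1,0,1,0,0,2,2,0,0,0,0,2,0,0,0,0,0,0,0,1,0,0,1,0,0,0,0,1,0,0,0,2] -> counters[14]=1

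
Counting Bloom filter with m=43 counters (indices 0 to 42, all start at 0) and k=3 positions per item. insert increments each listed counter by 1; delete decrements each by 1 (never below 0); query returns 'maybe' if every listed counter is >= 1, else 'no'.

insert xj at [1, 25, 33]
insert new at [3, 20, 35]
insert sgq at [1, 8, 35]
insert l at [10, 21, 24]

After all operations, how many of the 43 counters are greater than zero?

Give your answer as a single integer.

Answer: 10

Derivation:
Step 1: insert xj at [1, 25, 33] -> counters=[0,1,0,0,0,0,0,0,0,0,0,0,0,0,0,0,0,0,0,0,0,0,0,0,0,1,0,0,0,0,0,0,0,1,0,0,0,0,0,0,0,0,0]
Step 2: insert new at [3, 20, 35] -> counters=[0,1,0,1,0,0,0,0,0,0,0,0,0,0,0,0,0,0,0,0,1,0,0,0,0,1,0,0,0,0,0,0,0,1,0,1,0,0,0,0,0,0,0]
Step 3: insert sgq at [1, 8, 35] -> counters=[0,2,0,1,0,0,0,0,1,0,0,0,0,0,0,0,0,0,0,0,1,0,0,0,0,1,0,0,0,0,0,0,0,1,0,2,0,0,0,0,0,0,0]
Step 4: insert l at [10, 21, 24] -> counters=[0,2,0,1,0,0,0,0,1,0,1,0,0,0,0,0,0,0,0,0,1,1,0,0,1,1,0,0,0,0,0,0,0,1,0,2,0,0,0,0,0,0,0]
Final counters=[0,2,0,1,0,0,0,0,1,0,1,0,0,0,0,0,0,0,0,0,1,1,0,0,1,1,0,0,0,0,0,0,0,1,0,2,0,0,0,0,0,0,0] -> 10 nonzero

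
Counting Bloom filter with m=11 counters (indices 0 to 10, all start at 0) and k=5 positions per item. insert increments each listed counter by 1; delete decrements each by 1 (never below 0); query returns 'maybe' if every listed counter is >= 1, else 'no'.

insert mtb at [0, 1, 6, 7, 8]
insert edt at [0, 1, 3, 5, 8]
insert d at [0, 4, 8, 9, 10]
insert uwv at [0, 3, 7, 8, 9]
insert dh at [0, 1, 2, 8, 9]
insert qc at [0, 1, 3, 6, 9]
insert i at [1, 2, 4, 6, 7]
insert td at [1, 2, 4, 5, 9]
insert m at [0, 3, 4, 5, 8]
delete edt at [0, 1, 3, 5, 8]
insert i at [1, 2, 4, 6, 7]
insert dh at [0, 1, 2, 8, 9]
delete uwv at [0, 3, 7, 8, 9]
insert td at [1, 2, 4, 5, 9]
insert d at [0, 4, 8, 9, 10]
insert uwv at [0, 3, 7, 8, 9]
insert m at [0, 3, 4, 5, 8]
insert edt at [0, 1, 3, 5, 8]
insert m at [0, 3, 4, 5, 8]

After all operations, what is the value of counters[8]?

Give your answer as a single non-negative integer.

Step 1: insert mtb at [0, 1, 6, 7, 8] -> counters=[1,1,0,0,0,0,1,1,1,0,0]
Step 2: insert edt at [0, 1, 3, 5, 8] -> counters=[2,2,0,1,0,1,1,1,2,0,0]
Step 3: insert d at [0, 4, 8, 9, 10] -> counters=[3,2,0,1,1,1,1,1,3,1,1]
Step 4: insert uwv at [0, 3, 7, 8, 9] -> counters=[4,2,0,2,1,1,1,2,4,2,1]
Step 5: insert dh at [0, 1, 2, 8, 9] -> counters=[5,3,1,2,1,1,1,2,5,3,1]
Step 6: insert qc at [0, 1, 3, 6, 9] -> counters=[6,4,1,3,1,1,2,2,5,4,1]
Step 7: insert i at [1, 2, 4, 6, 7] -> counters=[6,5,2,3,2,1,3,3,5,4,1]
Step 8: insert td at [1, 2, 4, 5, 9] -> counters=[6,6,3,3,3,2,3,3,5,5,1]
Step 9: insert m at [0, 3, 4, 5, 8] -> counters=[7,6,3,4,4,3,3,3,6,5,1]
Step 10: delete edt at [0, 1, 3, 5, 8] -> counters=[6,5,3,3,4,2,3,3,5,5,1]
Step 11: insert i at [1, 2, 4, 6, 7] -> counters=[6,6,4,3,5,2,4,4,5,5,1]
Step 12: insert dh at [0, 1, 2, 8, 9] -> counters=[7,7,5,3,5,2,4,4,6,6,1]
Step 13: delete uwv at [0, 3, 7, 8, 9] -> counters=[6,7,5,2,5,2,4,3,5,5,1]
Step 14: insert td at [1, 2, 4, 5, 9] -> counters=[6,8,6,2,6,3,4,3,5,6,1]
Step 15: insert d at [0, 4, 8, 9, 10] -> counters=[7,8,6,2,7,3,4,3,6,7,2]
Step 16: insert uwv at [0, 3, 7, 8, 9] -> counters=[8,8,6,3,7,3,4,4,7,8,2]
Step 17: insert m at [0, 3, 4, 5, 8] -> counters=[9,8,6,4,8,4,4,4,8,8,2]
Step 18: insert edt at [0, 1, 3, 5, 8] -> counters=[10,9,6,5,8,5,4,4,9,8,2]
Step 19: insert m at [0, 3, 4, 5, 8] -> counters=[11,9,6,6,9,6,4,4,10,8,2]
Final counters=[11,9,6,6,9,6,4,4,10,8,2] -> counters[8]=10

Answer: 10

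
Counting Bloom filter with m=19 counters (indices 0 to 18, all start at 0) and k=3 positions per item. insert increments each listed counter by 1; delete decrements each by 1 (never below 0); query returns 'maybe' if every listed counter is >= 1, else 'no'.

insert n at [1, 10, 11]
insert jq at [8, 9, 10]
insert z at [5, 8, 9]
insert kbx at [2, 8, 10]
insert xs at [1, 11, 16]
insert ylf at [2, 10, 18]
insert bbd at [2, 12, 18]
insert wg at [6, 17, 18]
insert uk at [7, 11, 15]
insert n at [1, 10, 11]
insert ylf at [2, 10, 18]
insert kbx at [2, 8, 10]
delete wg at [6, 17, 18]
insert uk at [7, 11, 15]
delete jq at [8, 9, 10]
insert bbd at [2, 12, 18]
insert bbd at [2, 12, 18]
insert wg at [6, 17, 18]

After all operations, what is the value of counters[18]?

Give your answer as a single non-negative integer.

Step 1: insert n at [1, 10, 11] -> counters=[0,1,0,0,0,0,0,0,0,0,1,1,0,0,0,0,0,0,0]
Step 2: insert jq at [8, 9, 10] -> counters=[0,1,0,0,0,0,0,0,1,1,2,1,0,0,0,0,0,0,0]
Step 3: insert z at [5, 8, 9] -> counters=[0,1,0,0,0,1,0,0,2,2,2,1,0,0,0,0,0,0,0]
Step 4: insert kbx at [2, 8, 10] -> counters=[0,1,1,0,0,1,0,0,3,2,3,1,0,0,0,0,0,0,0]
Step 5: insert xs at [1, 11, 16] -> counters=[0,2,1,0,0,1,0,0,3,2,3,2,0,0,0,0,1,0,0]
Step 6: insert ylf at [2, 10, 18] -> counters=[0,2,2,0,0,1,0,0,3,2,4,2,0,0,0,0,1,0,1]
Step 7: insert bbd at [2, 12, 18] -> counters=[0,2,3,0,0,1,0,0,3,2,4,2,1,0,0,0,1,0,2]
Step 8: insert wg at [6, 17, 18] -> counters=[0,2,3,0,0,1,1,0,3,2,4,2,1,0,0,0,1,1,3]
Step 9: insert uk at [7, 11, 15] -> counters=[0,2,3,0,0,1,1,1,3,2,4,3,1,0,0,1,1,1,3]
Step 10: insert n at [1, 10, 11] -> counters=[0,3,3,0,0,1,1,1,3,2,5,4,1,0,0,1,1,1,3]
Step 11: insert ylf at [2, 10, 18] -> counters=[0,3,4,0,0,1,1,1,3,2,6,4,1,0,0,1,1,1,4]
Step 12: insert kbx at [2, 8, 10] -> counters=[0,3,5,0,0,1,1,1,4,2,7,4,1,0,0,1,1,1,4]
Step 13: delete wg at [6, 17, 18] -> counters=[0,3,5,0,0,1,0,1,4,2,7,4,1,0,0,1,1,0,3]
Step 14: insert uk at [7, 11, 15] -> counters=[0,3,5,0,0,1,0,2,4,2,7,5,1,0,0,2,1,0,3]
Step 15: delete jq at [8, 9, 10] -> counters=[0,3,5,0,0,1,0,2,3,1,6,5,1,0,0,2,1,0,3]
Step 16: insert bbd at [2, 12, 18] -> counters=[0,3,6,0,0,1,0,2,3,1,6,5,2,0,0,2,1,0,4]
Step 17: insert bbd at [2, 12, 18] -> counters=[0,3,7,0,0,1,0,2,3,1,6,5,3,0,0,2,1,0,5]
Step 18: insert wg at [6, 17, 18] -> counters=[0,3,7,0,0,1,1,2,3,1,6,5,3,0,0,2,1,1,6]
Final counters=[0,3,7,0,0,1,1,2,3,1,6,5,3,0,0,2,1,1,6] -> counters[18]=6

Answer: 6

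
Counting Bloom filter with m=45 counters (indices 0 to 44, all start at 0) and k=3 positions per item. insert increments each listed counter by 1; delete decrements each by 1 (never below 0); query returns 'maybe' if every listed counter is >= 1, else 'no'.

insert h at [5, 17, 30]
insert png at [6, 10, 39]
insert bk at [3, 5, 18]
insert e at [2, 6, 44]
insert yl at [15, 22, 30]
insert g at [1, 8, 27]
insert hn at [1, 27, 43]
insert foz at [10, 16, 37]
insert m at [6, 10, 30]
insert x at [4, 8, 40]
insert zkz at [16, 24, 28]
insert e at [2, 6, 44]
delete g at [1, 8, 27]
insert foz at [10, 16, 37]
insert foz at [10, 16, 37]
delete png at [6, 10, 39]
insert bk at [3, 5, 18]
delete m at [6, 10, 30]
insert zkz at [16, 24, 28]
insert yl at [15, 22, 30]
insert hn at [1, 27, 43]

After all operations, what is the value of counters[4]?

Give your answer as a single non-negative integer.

Step 1: insert h at [5, 17, 30] -> counters=[0,0,0,0,0,1,0,0,0,0,0,0,0,0,0,0,0,1,0,0,0,0,0,0,0,0,0,0,0,0,1,0,0,0,0,0,0,0,0,0,0,0,0,0,0]
Step 2: insert png at [6, 10, 39] -> counters=[0,0,0,0,0,1,1,0,0,0,1,0,0,0,0,0,0,1,0,0,0,0,0,0,0,0,0,0,0,0,1,0,0,0,0,0,0,0,0,1,0,0,0,0,0]
Step 3: insert bk at [3, 5, 18] -> counters=[0,0,0,1,0,2,1,0,0,0,1,0,0,0,0,0,0,1,1,0,0,0,0,0,0,0,0,0,0,0,1,0,0,0,0,0,0,0,0,1,0,0,0,0,0]
Step 4: insert e at [2, 6, 44] -> counters=[0,0,1,1,0,2,2,0,0,0,1,0,0,0,0,0,0,1,1,0,0,0,0,0,0,0,0,0,0,0,1,0,0,0,0,0,0,0,0,1,0,0,0,0,1]
Step 5: insert yl at [15, 22, 30] -> counters=[0,0,1,1,0,2,2,0,0,0,1,0,0,0,0,1,0,1,1,0,0,0,1,0,0,0,0,0,0,0,2,0,0,0,0,0,0,0,0,1,0,0,0,0,1]
Step 6: insert g at [1, 8, 27] -> counters=[0,1,1,1,0,2,2,0,1,0,1,0,0,0,0,1,0,1,1,0,0,0,1,0,0,0,0,1,0,0,2,0,0,0,0,0,0,0,0,1,0,0,0,0,1]
Step 7: insert hn at [1, 27, 43] -> counters=[0,2,1,1,0,2,2,0,1,0,1,0,0,0,0,1,0,1,1,0,0,0,1,0,0,0,0,2,0,0,2,0,0,0,0,0,0,0,0,1,0,0,0,1,1]
Step 8: insert foz at [10, 16, 37] -> counters=[0,2,1,1,0,2,2,0,1,0,2,0,0,0,0,1,1,1,1,0,0,0,1,0,0,0,0,2,0,0,2,0,0,0,0,0,0,1,0,1,0,0,0,1,1]
Step 9: insert m at [6, 10, 30] -> counters=[0,2,1,1,0,2,3,0,1,0,3,0,0,0,0,1,1,1,1,0,0,0,1,0,0,0,0,2,0,0,3,0,0,0,0,0,0,1,0,1,0,0,0,1,1]
Step 10: insert x at [4, 8, 40] -> counters=[0,2,1,1,1,2,3,0,2,0,3,0,0,0,0,1,1,1,1,0,0,0,1,0,0,0,0,2,0,0,3,0,0,0,0,0,0,1,0,1,1,0,0,1,1]
Step 11: insert zkz at [16, 24, 28] -> counters=[0,2,1,1,1,2,3,0,2,0,3,0,0,0,0,1,2,1,1,0,0,0,1,0,1,0,0,2,1,0,3,0,0,0,0,0,0,1,0,1,1,0,0,1,1]
Step 12: insert e at [2, 6, 44] -> counters=[0,2,2,1,1,2,4,0,2,0,3,0,0,0,0,1,2,1,1,0,0,0,1,0,1,0,0,2,1,0,3,0,0,0,0,0,0,1,0,1,1,0,0,1,2]
Step 13: delete g at [1, 8, 27] -> counters=[0,1,2,1,1,2,4,0,1,0,3,0,0,0,0,1,2,1,1,0,0,0,1,0,1,0,0,1,1,0,3,0,0,0,0,0,0,1,0,1,1,0,0,1,2]
Step 14: insert foz at [10, 16, 37] -> counters=[0,1,2,1,1,2,4,0,1,0,4,0,0,0,0,1,3,1,1,0,0,0,1,0,1,0,0,1,1,0,3,0,0,0,0,0,0,2,0,1,1,0,0,1,2]
Step 15: insert foz at [10, 16, 37] -> counters=[0,1,2,1,1,2,4,0,1,0,5,0,0,0,0,1,4,1,1,0,0,0,1,0,1,0,0,1,1,0,3,0,0,0,0,0,0,3,0,1,1,0,0,1,2]
Step 16: delete png at [6, 10, 39] -> counters=[0,1,2,1,1,2,3,0,1,0,4,0,0,0,0,1,4,1,1,0,0,0,1,0,1,0,0,1,1,0,3,0,0,0,0,0,0,3,0,0,1,0,0,1,2]
Step 17: insert bk at [3, 5, 18] -> counters=[0,1,2,2,1,3,3,0,1,0,4,0,0,0,0,1,4,1,2,0,0,0,1,0,1,0,0,1,1,0,3,0,0,0,0,0,0,3,0,0,1,0,0,1,2]
Step 18: delete m at [6, 10, 30] -> counters=[0,1,2,2,1,3,2,0,1,0,3,0,0,0,0,1,4,1,2,0,0,0,1,0,1,0,0,1,1,0,2,0,0,0,0,0,0,3,0,0,1,0,0,1,2]
Step 19: insert zkz at [16, 24, 28] -> counters=[0,1,2,2,1,3,2,0,1,0,3,0,0,0,0,1,5,1,2,0,0,0,1,0,2,0,0,1,2,0,2,0,0,0,0,0,0,3,0,0,1,0,0,1,2]
Step 20: insert yl at [15, 22, 30] -> counters=[0,1,2,2,1,3,2,0,1,0,3,0,0,0,0,2,5,1,2,0,0,0,2,0,2,0,0,1,2,0,3,0,0,0,0,0,0,3,0,0,1,0,0,1,2]
Step 21: insert hn at [1, 27, 43] -> counters=[0,2,2,2,1,3,2,0,1,0,3,0,0,0,0,2,5,1,2,0,0,0,2,0,2,0,0,2,2,0,3,0,0,0,0,0,0,3,0,0,1,0,0,2,2]
Final counters=[0,2,2,2,1,3,2,0,1,0,3,0,0,0,0,2,5,1,2,0,0,0,2,0,2,0,0,2,2,0,3,0,0,0,0,0,0,3,0,0,1,0,0,2,2] -> counters[4]=1

Answer: 1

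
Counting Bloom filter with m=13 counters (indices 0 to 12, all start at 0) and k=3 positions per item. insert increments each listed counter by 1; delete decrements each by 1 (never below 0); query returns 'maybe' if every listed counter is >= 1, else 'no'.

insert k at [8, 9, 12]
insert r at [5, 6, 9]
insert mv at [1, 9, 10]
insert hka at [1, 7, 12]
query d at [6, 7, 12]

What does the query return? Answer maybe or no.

Step 1: insert k at [8, 9, 12] -> counters=[0,0,0,0,0,0,0,0,1,1,0,0,1]
Step 2: insert r at [5, 6, 9] -> counters=[0,0,0,0,0,1,1,0,1,2,0,0,1]
Step 3: insert mv at [1, 9, 10] -> counters=[0,1,0,0,0,1,1,0,1,3,1,0,1]
Step 4: insert hka at [1, 7, 12] -> counters=[0,2,0,0,0,1,1,1,1,3,1,0,2]
Query d: check counters[6]=1 counters[7]=1 counters[12]=2 -> maybe

Answer: maybe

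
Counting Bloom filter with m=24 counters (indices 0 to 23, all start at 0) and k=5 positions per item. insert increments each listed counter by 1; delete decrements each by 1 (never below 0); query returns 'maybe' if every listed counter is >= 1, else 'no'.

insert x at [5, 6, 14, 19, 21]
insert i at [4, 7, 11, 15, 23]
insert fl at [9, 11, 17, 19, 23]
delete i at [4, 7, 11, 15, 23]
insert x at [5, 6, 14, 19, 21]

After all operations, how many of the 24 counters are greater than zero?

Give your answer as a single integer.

Step 1: insert x at [5, 6, 14, 19, 21] -> counters=[0,0,0,0,0,1,1,0,0,0,0,0,0,0,1,0,0,0,0,1,0,1,0,0]
Step 2: insert i at [4, 7, 11, 15, 23] -> counters=[0,0,0,0,1,1,1,1,0,0,0,1,0,0,1,1,0,0,0,1,0,1,0,1]
Step 3: insert fl at [9, 11, 17, 19, 23] -> counters=[0,0,0,0,1,1,1,1,0,1,0,2,0,0,1,1,0,1,0,2,0,1,0,2]
Step 4: delete i at [4, 7, 11, 15, 23] -> counters=[0,0,0,0,0,1,1,0,0,1,0,1,0,0,1,0,0,1,0,2,0,1,0,1]
Step 5: insert x at [5, 6, 14, 19, 21] -> counters=[0,0,0,0,0,2,2,0,0,1,0,1,0,0,2,0,0,1,0,3,0,2,0,1]
Final counters=[0,0,0,0,0,2,2,0,0,1,0,1,0,0,2,0,0,1,0,3,0,2,0,1] -> 9 nonzero

Answer: 9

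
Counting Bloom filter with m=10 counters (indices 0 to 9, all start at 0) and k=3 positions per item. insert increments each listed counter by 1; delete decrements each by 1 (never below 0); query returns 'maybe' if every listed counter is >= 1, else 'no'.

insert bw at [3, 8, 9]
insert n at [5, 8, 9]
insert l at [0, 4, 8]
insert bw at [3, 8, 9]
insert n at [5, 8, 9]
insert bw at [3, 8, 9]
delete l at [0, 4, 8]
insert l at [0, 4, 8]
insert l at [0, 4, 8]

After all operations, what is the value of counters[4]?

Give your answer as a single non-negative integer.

Step 1: insert bw at [3, 8, 9] -> counters=[0,0,0,1,0,0,0,0,1,1]
Step 2: insert n at [5, 8, 9] -> counters=[0,0,0,1,0,1,0,0,2,2]
Step 3: insert l at [0, 4, 8] -> counters=[1,0,0,1,1,1,0,0,3,2]
Step 4: insert bw at [3, 8, 9] -> counters=[1,0,0,2,1,1,0,0,4,3]
Step 5: insert n at [5, 8, 9] -> counters=[1,0,0,2,1,2,0,0,5,4]
Step 6: insert bw at [3, 8, 9] -> counters=[1,0,0,3,1,2,0,0,6,5]
Step 7: delete l at [0, 4, 8] -> counters=[0,0,0,3,0,2,0,0,5,5]
Step 8: insert l at [0, 4, 8] -> counters=[1,0,0,3,1,2,0,0,6,5]
Step 9: insert l at [0, 4, 8] -> counters=[2,0,0,3,2,2,0,0,7,5]
Final counters=[2,0,0,3,2,2,0,0,7,5] -> counters[4]=2

Answer: 2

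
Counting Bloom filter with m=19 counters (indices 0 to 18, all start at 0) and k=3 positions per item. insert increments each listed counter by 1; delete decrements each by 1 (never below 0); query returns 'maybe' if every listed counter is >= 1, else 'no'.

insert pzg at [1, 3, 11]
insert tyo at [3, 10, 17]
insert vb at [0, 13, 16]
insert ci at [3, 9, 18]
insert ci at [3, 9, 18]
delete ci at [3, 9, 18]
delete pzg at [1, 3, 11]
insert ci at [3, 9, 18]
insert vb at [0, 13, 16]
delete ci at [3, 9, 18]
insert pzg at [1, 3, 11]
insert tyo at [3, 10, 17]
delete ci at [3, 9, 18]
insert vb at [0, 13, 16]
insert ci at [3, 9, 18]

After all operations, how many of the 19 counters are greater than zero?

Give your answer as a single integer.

Step 1: insert pzg at [1, 3, 11] -> counters=[0,1,0,1,0,0,0,0,0,0,0,1,0,0,0,0,0,0,0]
Step 2: insert tyo at [3, 10, 17] -> counters=[0,1,0,2,0,0,0,0,0,0,1,1,0,0,0,0,0,1,0]
Step 3: insert vb at [0, 13, 16] -> counters=[1,1,0,2,0,0,0,0,0,0,1,1,0,1,0,0,1,1,0]
Step 4: insert ci at [3, 9, 18] -> counters=[1,1,0,3,0,0,0,0,0,1,1,1,0,1,0,0,1,1,1]
Step 5: insert ci at [3, 9, 18] -> counters=[1,1,0,4,0,0,0,0,0,2,1,1,0,1,0,0,1,1,2]
Step 6: delete ci at [3, 9, 18] -> counters=[1,1,0,3,0,0,0,0,0,1,1,1,0,1,0,0,1,1,1]
Step 7: delete pzg at [1, 3, 11] -> counters=[1,0,0,2,0,0,0,0,0,1,1,0,0,1,0,0,1,1,1]
Step 8: insert ci at [3, 9, 18] -> counters=[1,0,0,3,0,0,0,0,0,2,1,0,0,1,0,0,1,1,2]
Step 9: insert vb at [0, 13, 16] -> counters=[2,0,0,3,0,0,0,0,0,2,1,0,0,2,0,0,2,1,2]
Step 10: delete ci at [3, 9, 18] -> counters=[2,0,0,2,0,0,0,0,0,1,1,0,0,2,0,0,2,1,1]
Step 11: insert pzg at [1, 3, 11] -> counters=[2,1,0,3,0,0,0,0,0,1,1,1,0,2,0,0,2,1,1]
Step 12: insert tyo at [3, 10, 17] -> counters=[2,1,0,4,0,0,0,0,0,1,2,1,0,2,0,0,2,2,1]
Step 13: delete ci at [3, 9, 18] -> counters=[2,1,0,3,0,0,0,0,0,0,2,1,0,2,0,0,2,2,0]
Step 14: insert vb at [0, 13, 16] -> counters=[3,1,0,3,0,0,0,0,0,0,2,1,0,3,0,0,3,2,0]
Step 15: insert ci at [3, 9, 18] -> counters=[3,1,0,4,0,0,0,0,0,1,2,1,0,3,0,0,3,2,1]
Final counters=[3,1,0,4,0,0,0,0,0,1,2,1,0,3,0,0,3,2,1] -> 10 nonzero

Answer: 10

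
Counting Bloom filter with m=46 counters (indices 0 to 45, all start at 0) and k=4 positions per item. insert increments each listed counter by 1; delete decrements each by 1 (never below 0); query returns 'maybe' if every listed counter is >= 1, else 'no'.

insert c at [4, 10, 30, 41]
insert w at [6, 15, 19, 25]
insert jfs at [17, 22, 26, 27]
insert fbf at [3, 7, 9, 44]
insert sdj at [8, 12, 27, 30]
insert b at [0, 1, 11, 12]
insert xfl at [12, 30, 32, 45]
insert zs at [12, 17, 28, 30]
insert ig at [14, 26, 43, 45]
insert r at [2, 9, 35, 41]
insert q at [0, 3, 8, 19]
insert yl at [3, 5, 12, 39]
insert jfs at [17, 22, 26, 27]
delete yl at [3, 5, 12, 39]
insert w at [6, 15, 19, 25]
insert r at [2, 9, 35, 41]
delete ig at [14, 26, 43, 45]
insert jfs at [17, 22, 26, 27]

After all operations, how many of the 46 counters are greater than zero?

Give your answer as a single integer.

Answer: 26

Derivation:
Step 1: insert c at [4, 10, 30, 41] -> counters=[0,0,0,0,1,0,0,0,0,0,1,0,0,0,0,0,0,0,0,0,0,0,0,0,0,0,0,0,0,0,1,0,0,0,0,0,0,0,0,0,0,1,0,0,0,0]
Step 2: insert w at [6, 15, 19, 25] -> counters=[0,0,0,0,1,0,1,0,0,0,1,0,0,0,0,1,0,0,0,1,0,0,0,0,0,1,0,0,0,0,1,0,0,0,0,0,0,0,0,0,0,1,0,0,0,0]
Step 3: insert jfs at [17, 22, 26, 27] -> counters=[0,0,0,0,1,0,1,0,0,0,1,0,0,0,0,1,0,1,0,1,0,0,1,0,0,1,1,1,0,0,1,0,0,0,0,0,0,0,0,0,0,1,0,0,0,0]
Step 4: insert fbf at [3, 7, 9, 44] -> counters=[0,0,0,1,1,0,1,1,0,1,1,0,0,0,0,1,0,1,0,1,0,0,1,0,0,1,1,1,0,0,1,0,0,0,0,0,0,0,0,0,0,1,0,0,1,0]
Step 5: insert sdj at [8, 12, 27, 30] -> counters=[0,0,0,1,1,0,1,1,1,1,1,0,1,0,0,1,0,1,0,1,0,0,1,0,0,1,1,2,0,0,2,0,0,0,0,0,0,0,0,0,0,1,0,0,1,0]
Step 6: insert b at [0, 1, 11, 12] -> counters=[1,1,0,1,1,0,1,1,1,1,1,1,2,0,0,1,0,1,0,1,0,0,1,0,0,1,1,2,0,0,2,0,0,0,0,0,0,0,0,0,0,1,0,0,1,0]
Step 7: insert xfl at [12, 30, 32, 45] -> counters=[1,1,0,1,1,0,1,1,1,1,1,1,3,0,0,1,0,1,0,1,0,0,1,0,0,1,1,2,0,0,3,0,1,0,0,0,0,0,0,0,0,1,0,0,1,1]
Step 8: insert zs at [12, 17, 28, 30] -> counters=[1,1,0,1,1,0,1,1,1,1,1,1,4,0,0,1,0,2,0,1,0,0,1,0,0,1,1,2,1,0,4,0,1,0,0,0,0,0,0,0,0,1,0,0,1,1]
Step 9: insert ig at [14, 26, 43, 45] -> counters=[1,1,0,1,1,0,1,1,1,1,1,1,4,0,1,1,0,2,0,1,0,0,1,0,0,1,2,2,1,0,4,0,1,0,0,0,0,0,0,0,0,1,0,1,1,2]
Step 10: insert r at [2, 9, 35, 41] -> counters=[1,1,1,1,1,0,1,1,1,2,1,1,4,0,1,1,0,2,0,1,0,0,1,0,0,1,2,2,1,0,4,0,1,0,0,1,0,0,0,0,0,2,0,1,1,2]
Step 11: insert q at [0, 3, 8, 19] -> counters=[2,1,1,2,1,0,1,1,2,2,1,1,4,0,1,1,0,2,0,2,0,0,1,0,0,1,2,2,1,0,4,0,1,0,0,1,0,0,0,0,0,2,0,1,1,2]
Step 12: insert yl at [3, 5, 12, 39] -> counters=[2,1,1,3,1,1,1,1,2,2,1,1,5,0,1,1,0,2,0,2,0,0,1,0,0,1,2,2,1,0,4,0,1,0,0,1,0,0,0,1,0,2,0,1,1,2]
Step 13: insert jfs at [17, 22, 26, 27] -> counters=[2,1,1,3,1,1,1,1,2,2,1,1,5,0,1,1,0,3,0,2,0,0,2,0,0,1,3,3,1,0,4,0,1,0,0,1,0,0,0,1,0,2,0,1,1,2]
Step 14: delete yl at [3, 5, 12, 39] -> counters=[2,1,1,2,1,0,1,1,2,2,1,1,4,0,1,1,0,3,0,2,0,0,2,0,0,1,3,3,1,0,4,0,1,0,0,1,0,0,0,0,0,2,0,1,1,2]
Step 15: insert w at [6, 15, 19, 25] -> counters=[2,1,1,2,1,0,2,1,2,2,1,1,4,0,1,2,0,3,0,3,0,0,2,0,0,2,3,3,1,0,4,0,1,0,0,1,0,0,0,0,0,2,0,1,1,2]
Step 16: insert r at [2, 9, 35, 41] -> counters=[2,1,2,2,1,0,2,1,2,3,1,1,4,0,1,2,0,3,0,3,0,0,2,0,0,2,3,3,1,0,4,0,1,0,0,2,0,0,0,0,0,3,0,1,1,2]
Step 17: delete ig at [14, 26, 43, 45] -> counters=[2,1,2,2,1,0,2,1,2,3,1,1,4,0,0,2,0,3,0,3,0,0,2,0,0,2,2,3,1,0,4,0,1,0,0,2,0,0,0,0,0,3,0,0,1,1]
Step 18: insert jfs at [17, 22, 26, 27] -> counters=[2,1,2,2,1,0,2,1,2,3,1,1,4,0,0,2,0,4,0,3,0,0,3,0,0,2,3,4,1,0,4,0,1,0,0,2,0,0,0,0,0,3,0,0,1,1]
Final counters=[2,1,2,2,1,0,2,1,2,3,1,1,4,0,0,2,0,4,0,3,0,0,3,0,0,2,3,4,1,0,4,0,1,0,0,2,0,0,0,0,0,3,0,0,1,1] -> 26 nonzero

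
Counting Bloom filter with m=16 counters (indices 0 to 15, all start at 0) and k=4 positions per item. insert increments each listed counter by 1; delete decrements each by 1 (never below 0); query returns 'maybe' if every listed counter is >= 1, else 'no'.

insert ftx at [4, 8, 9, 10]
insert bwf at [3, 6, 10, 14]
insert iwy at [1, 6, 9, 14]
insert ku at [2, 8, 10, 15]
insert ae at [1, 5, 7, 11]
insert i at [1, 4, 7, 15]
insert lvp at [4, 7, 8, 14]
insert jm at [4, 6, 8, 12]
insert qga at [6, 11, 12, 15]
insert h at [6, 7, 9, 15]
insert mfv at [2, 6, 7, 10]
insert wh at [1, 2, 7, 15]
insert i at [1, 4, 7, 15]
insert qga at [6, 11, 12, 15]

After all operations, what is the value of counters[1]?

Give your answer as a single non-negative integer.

Step 1: insert ftx at [4, 8, 9, 10] -> counters=[0,0,0,0,1,0,0,0,1,1,1,0,0,0,0,0]
Step 2: insert bwf at [3, 6, 10, 14] -> counters=[0,0,0,1,1,0,1,0,1,1,2,0,0,0,1,0]
Step 3: insert iwy at [1, 6, 9, 14] -> counters=[0,1,0,1,1,0,2,0,1,2,2,0,0,0,2,0]
Step 4: insert ku at [2, 8, 10, 15] -> counters=[0,1,1,1,1,0,2,0,2,2,3,0,0,0,2,1]
Step 5: insert ae at [1, 5, 7, 11] -> counters=[0,2,1,1,1,1,2,1,2,2,3,1,0,0,2,1]
Step 6: insert i at [1, 4, 7, 15] -> counters=[0,3,1,1,2,1,2,2,2,2,3,1,0,0,2,2]
Step 7: insert lvp at [4, 7, 8, 14] -> counters=[0,3,1,1,3,1,2,3,3,2,3,1,0,0,3,2]
Step 8: insert jm at [4, 6, 8, 12] -> counters=[0,3,1,1,4,1,3,3,4,2,3,1,1,0,3,2]
Step 9: insert qga at [6, 11, 12, 15] -> counters=[0,3,1,1,4,1,4,3,4,2,3,2,2,0,3,3]
Step 10: insert h at [6, 7, 9, 15] -> counters=[0,3,1,1,4,1,5,4,4,3,3,2,2,0,3,4]
Step 11: insert mfv at [2, 6, 7, 10] -> counters=[0,3,2,1,4,1,6,5,4,3,4,2,2,0,3,4]
Step 12: insert wh at [1, 2, 7, 15] -> counters=[0,4,3,1,4,1,6,6,4,3,4,2,2,0,3,5]
Step 13: insert i at [1, 4, 7, 15] -> counters=[0,5,3,1,5,1,6,7,4,3,4,2,2,0,3,6]
Step 14: insert qga at [6, 11, 12, 15] -> counters=[0,5,3,1,5,1,7,7,4,3,4,3,3,0,3,7]
Final counters=[0,5,3,1,5,1,7,7,4,3,4,3,3,0,3,7] -> counters[1]=5

Answer: 5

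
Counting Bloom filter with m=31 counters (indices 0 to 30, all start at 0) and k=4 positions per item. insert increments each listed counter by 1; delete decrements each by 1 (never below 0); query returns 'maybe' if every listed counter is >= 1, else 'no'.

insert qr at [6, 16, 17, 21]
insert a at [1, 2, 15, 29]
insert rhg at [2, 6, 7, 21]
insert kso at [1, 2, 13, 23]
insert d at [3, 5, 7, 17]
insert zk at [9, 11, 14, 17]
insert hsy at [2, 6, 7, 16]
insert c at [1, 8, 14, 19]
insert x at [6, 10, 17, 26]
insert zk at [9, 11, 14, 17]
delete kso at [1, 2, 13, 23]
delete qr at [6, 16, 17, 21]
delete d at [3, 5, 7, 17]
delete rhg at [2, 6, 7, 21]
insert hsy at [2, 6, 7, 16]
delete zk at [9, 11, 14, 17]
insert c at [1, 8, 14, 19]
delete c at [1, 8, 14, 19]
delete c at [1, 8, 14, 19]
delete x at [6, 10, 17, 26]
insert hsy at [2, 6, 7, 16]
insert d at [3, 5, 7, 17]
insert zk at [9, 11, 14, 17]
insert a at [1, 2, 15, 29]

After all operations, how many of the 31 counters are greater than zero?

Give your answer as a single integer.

Step 1: insert qr at [6, 16, 17, 21] -> counters=[0,0,0,0,0,0,1,0,0,0,0,0,0,0,0,0,1,1,0,0,0,1,0,0,0,0,0,0,0,0,0]
Step 2: insert a at [1, 2, 15, 29] -> counters=[0,1,1,0,0,0,1,0,0,0,0,0,0,0,0,1,1,1,0,0,0,1,0,0,0,0,0,0,0,1,0]
Step 3: insert rhg at [2, 6, 7, 21] -> counters=[0,1,2,0,0,0,2,1,0,0,0,0,0,0,0,1,1,1,0,0,0,2,0,0,0,0,0,0,0,1,0]
Step 4: insert kso at [1, 2, 13, 23] -> counters=[0,2,3,0,0,0,2,1,0,0,0,0,0,1,0,1,1,1,0,0,0,2,0,1,0,0,0,0,0,1,0]
Step 5: insert d at [3, 5, 7, 17] -> counters=[0,2,3,1,0,1,2,2,0,0,0,0,0,1,0,1,1,2,0,0,0,2,0,1,0,0,0,0,0,1,0]
Step 6: insert zk at [9, 11, 14, 17] -> counters=[0,2,3,1,0,1,2,2,0,1,0,1,0,1,1,1,1,3,0,0,0,2,0,1,0,0,0,0,0,1,0]
Step 7: insert hsy at [2, 6, 7, 16] -> counters=[0,2,4,1,0,1,3,3,0,1,0,1,0,1,1,1,2,3,0,0,0,2,0,1,0,0,0,0,0,1,0]
Step 8: insert c at [1, 8, 14, 19] -> counters=[0,3,4,1,0,1,3,3,1,1,0,1,0,1,2,1,2,3,0,1,0,2,0,1,0,0,0,0,0,1,0]
Step 9: insert x at [6, 10, 17, 26] -> counters=[0,3,4,1,0,1,4,3,1,1,1,1,0,1,2,1,2,4,0,1,0,2,0,1,0,0,1,0,0,1,0]
Step 10: insert zk at [9, 11, 14, 17] -> counters=[0,3,4,1,0,1,4,3,1,2,1,2,0,1,3,1,2,5,0,1,0,2,0,1,0,0,1,0,0,1,0]
Step 11: delete kso at [1, 2, 13, 23] -> counters=[0,2,3,1,0,1,4,3,1,2,1,2,0,0,3,1,2,5,0,1,0,2,0,0,0,0,1,0,0,1,0]
Step 12: delete qr at [6, 16, 17, 21] -> counters=[0,2,3,1,0,1,3,3,1,2,1,2,0,0,3,1,1,4,0,1,0,1,0,0,0,0,1,0,0,1,0]
Step 13: delete d at [3, 5, 7, 17] -> counters=[0,2,3,0,0,0,3,2,1,2,1,2,0,0,3,1,1,3,0,1,0,1,0,0,0,0,1,0,0,1,0]
Step 14: delete rhg at [2, 6, 7, 21] -> counters=[0,2,2,0,0,0,2,1,1,2,1,2,0,0,3,1,1,3,0,1,0,0,0,0,0,0,1,0,0,1,0]
Step 15: insert hsy at [2, 6, 7, 16] -> counters=[0,2,3,0,0,0,3,2,1,2,1,2,0,0,3,1,2,3,0,1,0,0,0,0,0,0,1,0,0,1,0]
Step 16: delete zk at [9, 11, 14, 17] -> counters=[0,2,3,0,0,0,3,2,1,1,1,1,0,0,2,1,2,2,0,1,0,0,0,0,0,0,1,0,0,1,0]
Step 17: insert c at [1, 8, 14, 19] -> counters=[0,3,3,0,0,0,3,2,2,1,1,1,0,0,3,1,2,2,0,2,0,0,0,0,0,0,1,0,0,1,0]
Step 18: delete c at [1, 8, 14, 19] -> counters=[0,2,3,0,0,0,3,2,1,1,1,1,0,0,2,1,2,2,0,1,0,0,0,0,0,0,1,0,0,1,0]
Step 19: delete c at [1, 8, 14, 19] -> counters=[0,1,3,0,0,0,3,2,0,1,1,1,0,0,1,1,2,2,0,0,0,0,0,0,0,0,1,0,0,1,0]
Step 20: delete x at [6, 10, 17, 26] -> counters=[0,1,3,0,0,0,2,2,0,1,0,1,0,0,1,1,2,1,0,0,0,0,0,0,0,0,0,0,0,1,0]
Step 21: insert hsy at [2, 6, 7, 16] -> counters=[0,1,4,0,0,0,3,3,0,1,0,1,0,0,1,1,3,1,0,0,0,0,0,0,0,0,0,0,0,1,0]
Step 22: insert d at [3, 5, 7, 17] -> counters=[0,1,4,1,0,1,3,4,0,1,0,1,0,0,1,1,3,2,0,0,0,0,0,0,0,0,0,0,0,1,0]
Step 23: insert zk at [9, 11, 14, 17] -> counters=[0,1,4,1,0,1,3,4,0,2,0,2,0,0,2,1,3,3,0,0,0,0,0,0,0,0,0,0,0,1,0]
Step 24: insert a at [1, 2, 15, 29] -> counters=[0,2,5,1,0,1,3,4,0,2,0,2,0,0,2,2,3,3,0,0,0,0,0,0,0,0,0,0,0,2,0]
Final counters=[0,2,5,1,0,1,3,4,0,2,0,2,0,0,2,2,3,3,0,0,0,0,0,0,0,0,0,0,0,2,0] -> 13 nonzero

Answer: 13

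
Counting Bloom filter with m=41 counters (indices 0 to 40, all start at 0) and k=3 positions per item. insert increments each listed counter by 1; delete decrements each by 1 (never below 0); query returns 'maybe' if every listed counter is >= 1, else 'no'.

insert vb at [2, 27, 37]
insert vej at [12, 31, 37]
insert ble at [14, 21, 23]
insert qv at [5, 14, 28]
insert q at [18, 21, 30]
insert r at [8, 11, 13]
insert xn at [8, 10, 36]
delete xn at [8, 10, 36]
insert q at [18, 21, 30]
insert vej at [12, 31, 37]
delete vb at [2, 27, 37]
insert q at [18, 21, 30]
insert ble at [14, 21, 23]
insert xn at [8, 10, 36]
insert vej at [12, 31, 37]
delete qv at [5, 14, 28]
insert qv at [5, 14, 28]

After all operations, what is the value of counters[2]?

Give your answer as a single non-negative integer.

Step 1: insert vb at [2, 27, 37] -> counters=[0,0,1,0,0,0,0,0,0,0,0,0,0,0,0,0,0,0,0,0,0,0,0,0,0,0,0,1,0,0,0,0,0,0,0,0,0,1,0,0,0]
Step 2: insert vej at [12, 31, 37] -> counters=[0,0,1,0,0,0,0,0,0,0,0,0,1,0,0,0,0,0,0,0,0,0,0,0,0,0,0,1,0,0,0,1,0,0,0,0,0,2,0,0,0]
Step 3: insert ble at [14, 21, 23] -> counters=[0,0,1,0,0,0,0,0,0,0,0,0,1,0,1,0,0,0,0,0,0,1,0,1,0,0,0,1,0,0,0,1,0,0,0,0,0,2,0,0,0]
Step 4: insert qv at [5, 14, 28] -> counters=[0,0,1,0,0,1,0,0,0,0,0,0,1,0,2,0,0,0,0,0,0,1,0,1,0,0,0,1,1,0,0,1,0,0,0,0,0,2,0,0,0]
Step 5: insert q at [18, 21, 30] -> counters=[0,0,1,0,0,1,0,0,0,0,0,0,1,0,2,0,0,0,1,0,0,2,0,1,0,0,0,1,1,0,1,1,0,0,0,0,0,2,0,0,0]
Step 6: insert r at [8, 11, 13] -> counters=[0,0,1,0,0,1,0,0,1,0,0,1,1,1,2,0,0,0,1,0,0,2,0,1,0,0,0,1,1,0,1,1,0,0,0,0,0,2,0,0,0]
Step 7: insert xn at [8, 10, 36] -> counters=[0,0,1,0,0,1,0,0,2,0,1,1,1,1,2,0,0,0,1,0,0,2,0,1,0,0,0,1,1,0,1,1,0,0,0,0,1,2,0,0,0]
Step 8: delete xn at [8, 10, 36] -> counters=[0,0,1,0,0,1,0,0,1,0,0,1,1,1,2,0,0,0,1,0,0,2,0,1,0,0,0,1,1,0,1,1,0,0,0,0,0,2,0,0,0]
Step 9: insert q at [18, 21, 30] -> counters=[0,0,1,0,0,1,0,0,1,0,0,1,1,1,2,0,0,0,2,0,0,3,0,1,0,0,0,1,1,0,2,1,0,0,0,0,0,2,0,0,0]
Step 10: insert vej at [12, 31, 37] -> counters=[0,0,1,0,0,1,0,0,1,0,0,1,2,1,2,0,0,0,2,0,0,3,0,1,0,0,0,1,1,0,2,2,0,0,0,0,0,3,0,0,0]
Step 11: delete vb at [2, 27, 37] -> counters=[0,0,0,0,0,1,0,0,1,0,0,1,2,1,2,0,0,0,2,0,0,3,0,1,0,0,0,0,1,0,2,2,0,0,0,0,0,2,0,0,0]
Step 12: insert q at [18, 21, 30] -> counters=[0,0,0,0,0,1,0,0,1,0,0,1,2,1,2,0,0,0,3,0,0,4,0,1,0,0,0,0,1,0,3,2,0,0,0,0,0,2,0,0,0]
Step 13: insert ble at [14, 21, 23] -> counters=[0,0,0,0,0,1,0,0,1,0,0,1,2,1,3,0,0,0,3,0,0,5,0,2,0,0,0,0,1,0,3,2,0,0,0,0,0,2,0,0,0]
Step 14: insert xn at [8, 10, 36] -> counters=[0,0,0,0,0,1,0,0,2,0,1,1,2,1,3,0,0,0,3,0,0,5,0,2,0,0,0,0,1,0,3,2,0,0,0,0,1,2,0,0,0]
Step 15: insert vej at [12, 31, 37] -> counters=[0,0,0,0,0,1,0,0,2,0,1,1,3,1,3,0,0,0,3,0,0,5,0,2,0,0,0,0,1,0,3,3,0,0,0,0,1,3,0,0,0]
Step 16: delete qv at [5, 14, 28] -> counters=[0,0,0,0,0,0,0,0,2,0,1,1,3,1,2,0,0,0,3,0,0,5,0,2,0,0,0,0,0,0,3,3,0,0,0,0,1,3,0,0,0]
Step 17: insert qv at [5, 14, 28] -> counters=[0,0,0,0,0,1,0,0,2,0,1,1,3,1,3,0,0,0,3,0,0,5,0,2,0,0,0,0,1,0,3,3,0,0,0,0,1,3,0,0,0]
Final counters=[0,0,0,0,0,1,0,0,2,0,1,1,3,1,3,0,0,0,3,0,0,5,0,2,0,0,0,0,1,0,3,3,0,0,0,0,1,3,0,0,0] -> counters[2]=0

Answer: 0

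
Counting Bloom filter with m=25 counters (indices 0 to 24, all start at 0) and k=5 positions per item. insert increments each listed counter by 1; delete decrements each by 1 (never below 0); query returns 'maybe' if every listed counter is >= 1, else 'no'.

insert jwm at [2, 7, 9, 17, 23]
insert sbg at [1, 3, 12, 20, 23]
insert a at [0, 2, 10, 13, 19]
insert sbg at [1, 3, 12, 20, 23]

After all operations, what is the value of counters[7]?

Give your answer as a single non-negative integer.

Step 1: insert jwm at [2, 7, 9, 17, 23] -> counters=[0,0,1,0,0,0,0,1,0,1,0,0,0,0,0,0,0,1,0,0,0,0,0,1,0]
Step 2: insert sbg at [1, 3, 12, 20, 23] -> counters=[0,1,1,1,0,0,0,1,0,1,0,0,1,0,0,0,0,1,0,0,1,0,0,2,0]
Step 3: insert a at [0, 2, 10, 13, 19] -> counters=[1,1,2,1,0,0,0,1,0,1,1,0,1,1,0,0,0,1,0,1,1,0,0,2,0]
Step 4: insert sbg at [1, 3, 12, 20, 23] -> counters=[1,2,2,2,0,0,0,1,0,1,1,0,2,1,0,0,0,1,0,1,2,0,0,3,0]
Final counters=[1,2,2,2,0,0,0,1,0,1,1,0,2,1,0,0,0,1,0,1,2,0,0,3,0] -> counters[7]=1

Answer: 1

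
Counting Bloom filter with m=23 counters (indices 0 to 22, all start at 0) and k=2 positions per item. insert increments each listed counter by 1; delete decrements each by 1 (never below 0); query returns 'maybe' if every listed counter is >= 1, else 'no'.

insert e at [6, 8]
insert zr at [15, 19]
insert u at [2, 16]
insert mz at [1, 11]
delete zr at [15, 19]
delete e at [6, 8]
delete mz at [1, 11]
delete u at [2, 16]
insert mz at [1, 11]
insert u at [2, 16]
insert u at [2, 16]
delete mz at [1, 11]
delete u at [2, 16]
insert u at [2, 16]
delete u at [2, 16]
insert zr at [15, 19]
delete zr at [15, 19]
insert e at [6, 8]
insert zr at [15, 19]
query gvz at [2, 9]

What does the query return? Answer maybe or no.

Step 1: insert e at [6, 8] -> counters=[0,0,0,0,0,0,1,0,1,0,0,0,0,0,0,0,0,0,0,0,0,0,0]
Step 2: insert zr at [15, 19] -> counters=[0,0,0,0,0,0,1,0,1,0,0,0,0,0,0,1,0,0,0,1,0,0,0]
Step 3: insert u at [2, 16] -> counters=[0,0,1,0,0,0,1,0,1,0,0,0,0,0,0,1,1,0,0,1,0,0,0]
Step 4: insert mz at [1, 11] -> counters=[0,1,1,0,0,0,1,0,1,0,0,1,0,0,0,1,1,0,0,1,0,0,0]
Step 5: delete zr at [15, 19] -> counters=[0,1,1,0,0,0,1,0,1,0,0,1,0,0,0,0,1,0,0,0,0,0,0]
Step 6: delete e at [6, 8] -> counters=[0,1,1,0,0,0,0,0,0,0,0,1,0,0,0,0,1,0,0,0,0,0,0]
Step 7: delete mz at [1, 11] -> counters=[0,0,1,0,0,0,0,0,0,0,0,0,0,0,0,0,1,0,0,0,0,0,0]
Step 8: delete u at [2, 16] -> counters=[0,0,0,0,0,0,0,0,0,0,0,0,0,0,0,0,0,0,0,0,0,0,0]
Step 9: insert mz at [1, 11] -> counters=[0,1,0,0,0,0,0,0,0,0,0,1,0,0,0,0,0,0,0,0,0,0,0]
Step 10: insert u at [2, 16] -> counters=[0,1,1,0,0,0,0,0,0,0,0,1,0,0,0,0,1,0,0,0,0,0,0]
Step 11: insert u at [2, 16] -> counters=[0,1,2,0,0,0,0,0,0,0,0,1,0,0,0,0,2,0,0,0,0,0,0]
Step 12: delete mz at [1, 11] -> counters=[0,0,2,0,0,0,0,0,0,0,0,0,0,0,0,0,2,0,0,0,0,0,0]
Step 13: delete u at [2, 16] -> counters=[0,0,1,0,0,0,0,0,0,0,0,0,0,0,0,0,1,0,0,0,0,0,0]
Step 14: insert u at [2, 16] -> counters=[0,0,2,0,0,0,0,0,0,0,0,0,0,0,0,0,2,0,0,0,0,0,0]
Step 15: delete u at [2, 16] -> counters=[0,0,1,0,0,0,0,0,0,0,0,0,0,0,0,0,1,0,0,0,0,0,0]
Step 16: insert zr at [15, 19] -> counters=[0,0,1,0,0,0,0,0,0,0,0,0,0,0,0,1,1,0,0,1,0,0,0]
Step 17: delete zr at [15, 19] -> counters=[0,0,1,0,0,0,0,0,0,0,0,0,0,0,0,0,1,0,0,0,0,0,0]
Step 18: insert e at [6, 8] -> counters=[0,0,1,0,0,0,1,0,1,0,0,0,0,0,0,0,1,0,0,0,0,0,0]
Step 19: insert zr at [15, 19] -> counters=[0,0,1,0,0,0,1,0,1,0,0,0,0,0,0,1,1,0,0,1,0,0,0]
Query gvz: check counters[2]=1 counters[9]=0 -> no

Answer: no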